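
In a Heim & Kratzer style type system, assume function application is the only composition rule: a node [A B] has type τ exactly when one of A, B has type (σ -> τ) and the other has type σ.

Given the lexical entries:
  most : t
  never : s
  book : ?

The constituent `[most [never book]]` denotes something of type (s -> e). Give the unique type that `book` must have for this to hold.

[most [never book]] is required to be (s -> e). most : t cannot yield (s -> e) as functor, so [never book] : (t -> (s -> e)).
[never book] is required to be (t -> (s -> e)). never : s cannot yield (t -> (s -> e)) as functor, so book : (s -> (t -> (s -> e))).

(s -> (t -> (s -> e)))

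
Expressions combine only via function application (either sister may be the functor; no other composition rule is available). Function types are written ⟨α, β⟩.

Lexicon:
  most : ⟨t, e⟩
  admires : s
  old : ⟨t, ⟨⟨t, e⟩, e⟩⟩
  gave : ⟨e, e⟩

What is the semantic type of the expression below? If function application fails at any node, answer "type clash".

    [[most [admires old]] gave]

[admires old]: s and ⟨t, ⟨⟨t, e⟩, e⟩⟩ cannot combine by function application — type clash.

type clash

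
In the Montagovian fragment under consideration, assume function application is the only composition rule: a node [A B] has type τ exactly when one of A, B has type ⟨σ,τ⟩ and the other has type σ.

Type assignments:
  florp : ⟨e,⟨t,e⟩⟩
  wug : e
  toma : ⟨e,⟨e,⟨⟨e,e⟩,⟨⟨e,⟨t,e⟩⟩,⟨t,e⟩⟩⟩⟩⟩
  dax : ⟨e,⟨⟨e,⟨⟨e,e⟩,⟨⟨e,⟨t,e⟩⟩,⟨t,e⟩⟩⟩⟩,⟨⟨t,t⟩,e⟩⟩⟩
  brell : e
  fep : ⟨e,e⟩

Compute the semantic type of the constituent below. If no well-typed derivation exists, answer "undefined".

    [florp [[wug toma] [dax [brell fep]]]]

undefined

At [wug toma], toma : ⟨e,⟨e,⟨⟨e,e⟩,⟨⟨e,⟨t,e⟩⟩,⟨t,e⟩⟩⟩⟩⟩ takes wug : e, giving ⟨e,⟨⟨e,e⟩,⟨⟨e,⟨t,e⟩⟩,⟨t,e⟩⟩⟩⟩.
At [brell fep], fep : ⟨e,e⟩ takes brell : e, giving e.
At [dax [brell fep]], dax : ⟨e,⟨⟨e,⟨⟨e,e⟩,⟨⟨e,⟨t,e⟩⟩,⟨t,e⟩⟩⟩⟩,⟨⟨t,t⟩,e⟩⟩⟩ takes [brell fep] : e, giving ⟨⟨e,⟨⟨e,e⟩,⟨⟨e,⟨t,e⟩⟩,⟨t,e⟩⟩⟩⟩,⟨⟨t,t⟩,e⟩⟩.
At [[wug toma] [dax [brell fep]]], [dax [brell fep]] : ⟨⟨e,⟨⟨e,e⟩,⟨⟨e,⟨t,e⟩⟩,⟨t,e⟩⟩⟩⟩,⟨⟨t,t⟩,e⟩⟩ takes [wug toma] : ⟨e,⟨⟨e,e⟩,⟨⟨e,⟨t,e⟩⟩,⟨t,e⟩⟩⟩⟩, giving ⟨⟨t,t⟩,e⟩.
[florp [[wug toma] [dax [brell fep]]]]: ⟨e,⟨t,e⟩⟩ and ⟨⟨t,t⟩,e⟩ cannot combine by function application — type clash.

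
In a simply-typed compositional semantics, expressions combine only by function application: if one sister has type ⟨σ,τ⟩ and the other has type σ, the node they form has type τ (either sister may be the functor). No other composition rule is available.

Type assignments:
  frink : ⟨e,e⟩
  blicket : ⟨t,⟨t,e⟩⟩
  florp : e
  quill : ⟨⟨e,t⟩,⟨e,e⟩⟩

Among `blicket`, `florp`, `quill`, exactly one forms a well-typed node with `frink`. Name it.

blicket : ⟨t,⟨t,e⟩⟩ — no; frink wants e, and blicket wants t.
florp — combines: frink : ⟨e,e⟩ takes florp : e as argument, giving e.
quill : ⟨⟨e,t⟩,⟨e,e⟩⟩ — no; frink wants e, and quill wants ⟨e,t⟩.

florp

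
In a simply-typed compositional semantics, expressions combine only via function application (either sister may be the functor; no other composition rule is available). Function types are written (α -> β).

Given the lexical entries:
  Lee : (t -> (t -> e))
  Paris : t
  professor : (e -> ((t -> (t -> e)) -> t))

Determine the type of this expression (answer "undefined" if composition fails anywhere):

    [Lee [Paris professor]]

undefined

At [Paris professor]: neither t nor (e -> ((t -> (t -> e)) -> t)) can take the other as argument; the node is ill-typed.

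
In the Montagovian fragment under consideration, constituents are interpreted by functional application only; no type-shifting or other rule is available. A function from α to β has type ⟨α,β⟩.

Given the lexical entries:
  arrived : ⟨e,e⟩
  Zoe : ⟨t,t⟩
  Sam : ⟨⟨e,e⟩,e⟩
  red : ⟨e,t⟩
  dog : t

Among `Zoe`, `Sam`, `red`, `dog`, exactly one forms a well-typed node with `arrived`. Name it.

Zoe : ⟨t,t⟩ — neither side's domain matches the other.
Sam — combines: Sam : ⟨⟨e,e⟩,e⟩ takes arrived : ⟨e,e⟩ as argument, giving e.
red : ⟨e,t⟩ — neither side's domain matches the other.
dog : t — neither side's domain matches the other.

Sam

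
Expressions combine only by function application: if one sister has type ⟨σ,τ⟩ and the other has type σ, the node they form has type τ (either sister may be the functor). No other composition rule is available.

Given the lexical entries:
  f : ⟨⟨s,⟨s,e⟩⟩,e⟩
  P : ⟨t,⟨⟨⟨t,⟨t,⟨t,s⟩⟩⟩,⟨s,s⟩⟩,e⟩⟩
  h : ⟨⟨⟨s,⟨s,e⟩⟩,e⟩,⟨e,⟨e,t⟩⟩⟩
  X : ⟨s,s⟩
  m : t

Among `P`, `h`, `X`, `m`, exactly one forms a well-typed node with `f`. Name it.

h

P : ⟨t,⟨⟨⟨t,⟨t,⟨t,s⟩⟩⟩,⟨s,s⟩⟩,e⟩⟩ — no; f wants ⟨s,⟨s,e⟩⟩, and P wants t.
h — combines: h : ⟨⟨⟨s,⟨s,e⟩⟩,e⟩,⟨e,⟨e,t⟩⟩⟩ takes f : ⟨⟨s,⟨s,e⟩⟩,e⟩ as argument, giving ⟨e,⟨e,t⟩⟩.
X : ⟨s,s⟩ — no; f wants ⟨s,⟨s,e⟩⟩, and X wants s.
m : t — no; f wants ⟨s,⟨s,e⟩⟩, and m wants nothing (atomic).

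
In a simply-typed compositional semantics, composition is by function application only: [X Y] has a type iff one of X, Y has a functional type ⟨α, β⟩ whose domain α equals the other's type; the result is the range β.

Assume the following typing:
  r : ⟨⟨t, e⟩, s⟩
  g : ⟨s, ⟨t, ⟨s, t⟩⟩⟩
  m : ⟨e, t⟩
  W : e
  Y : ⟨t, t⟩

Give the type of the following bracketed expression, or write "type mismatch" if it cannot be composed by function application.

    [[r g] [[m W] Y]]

type mismatch

[r g]: ⟨⟨t, e⟩, s⟩ and ⟨s, ⟨t, ⟨s, t⟩⟩⟩ cannot combine by function application — type clash.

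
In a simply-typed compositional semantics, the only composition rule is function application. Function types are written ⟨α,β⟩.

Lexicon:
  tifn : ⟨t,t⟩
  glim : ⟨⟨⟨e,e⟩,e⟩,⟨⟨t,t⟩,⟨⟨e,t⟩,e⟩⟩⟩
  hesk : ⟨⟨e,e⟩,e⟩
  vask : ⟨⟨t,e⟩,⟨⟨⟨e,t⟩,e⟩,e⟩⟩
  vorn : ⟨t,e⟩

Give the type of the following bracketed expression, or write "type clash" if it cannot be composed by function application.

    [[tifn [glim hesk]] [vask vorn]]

[glim hesk]: functor glim : ⟨⟨⟨e,e⟩,e⟩,⟨⟨t,t⟩,⟨⟨e,t⟩,e⟩⟩⟩, argument hesk : ⟨⟨e,e⟩,e⟩; result ⟨⟨t,t⟩,⟨⟨e,t⟩,e⟩⟩.
[tifn [glim hesk]]: functor [glim hesk] : ⟨⟨t,t⟩,⟨⟨e,t⟩,e⟩⟩, argument tifn : ⟨t,t⟩; result ⟨⟨e,t⟩,e⟩.
[vask vorn]: functor vask : ⟨⟨t,e⟩,⟨⟨⟨e,t⟩,e⟩,e⟩⟩, argument vorn : ⟨t,e⟩; result ⟨⟨⟨e,t⟩,e⟩,e⟩.
[[tifn [glim hesk]] [vask vorn]]: functor [vask vorn] : ⟨⟨⟨e,t⟩,e⟩,e⟩, argument [tifn [glim hesk]] : ⟨⟨e,t⟩,e⟩; result e.

e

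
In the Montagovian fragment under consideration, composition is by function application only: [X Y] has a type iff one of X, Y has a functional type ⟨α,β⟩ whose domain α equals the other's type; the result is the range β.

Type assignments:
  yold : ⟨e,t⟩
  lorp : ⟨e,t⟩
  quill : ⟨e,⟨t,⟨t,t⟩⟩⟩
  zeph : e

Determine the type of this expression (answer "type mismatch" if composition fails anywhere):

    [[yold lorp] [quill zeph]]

[yold lorp]: ⟨e,t⟩ and ⟨e,t⟩ cannot combine by function application — type clash.

type mismatch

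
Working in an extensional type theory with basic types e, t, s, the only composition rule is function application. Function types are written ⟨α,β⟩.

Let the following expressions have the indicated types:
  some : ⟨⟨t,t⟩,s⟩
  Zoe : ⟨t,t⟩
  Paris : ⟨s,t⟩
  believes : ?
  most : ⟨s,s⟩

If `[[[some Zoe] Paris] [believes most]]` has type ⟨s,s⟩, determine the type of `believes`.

At [[[some Zoe] Paris] [believes most]] (required: ⟨s,s⟩): [[some Zoe] Paris] is t, which is not a function with range ⟨s,s⟩; hence [believes most] is the functor — type ⟨t,⟨s,s⟩⟩.
At [believes most] (required: ⟨t,⟨s,s⟩⟩): most is ⟨s,s⟩, which is not a function with range ⟨t,⟨s,s⟩⟩; hence believes is the functor — type ⟨⟨s,s⟩,⟨t,⟨s,s⟩⟩⟩.

⟨⟨s,s⟩,⟨t,⟨s,s⟩⟩⟩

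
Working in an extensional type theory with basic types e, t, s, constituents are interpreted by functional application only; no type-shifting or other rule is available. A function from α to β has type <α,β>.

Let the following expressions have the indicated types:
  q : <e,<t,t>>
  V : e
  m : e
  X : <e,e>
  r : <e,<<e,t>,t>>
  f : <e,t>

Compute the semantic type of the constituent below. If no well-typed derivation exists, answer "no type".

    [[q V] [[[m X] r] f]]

[q V] — q of type <e,<t,t>> combines with V of type e: type <t,t>.
[m X] — X of type <e,e> combines with m of type e: type e.
[[m X] r] — r of type <e,<<e,t>,t>> combines with [m X] of type e: type <<e,t>,t>.
[[[m X] r] f] — [[m X] r] of type <<e,t>,t> combines with f of type <e,t>: type t.
[[q V] [[[m X] r] f]] — [q V] of type <t,t> combines with [[[m X] r] f] of type t: type t.

t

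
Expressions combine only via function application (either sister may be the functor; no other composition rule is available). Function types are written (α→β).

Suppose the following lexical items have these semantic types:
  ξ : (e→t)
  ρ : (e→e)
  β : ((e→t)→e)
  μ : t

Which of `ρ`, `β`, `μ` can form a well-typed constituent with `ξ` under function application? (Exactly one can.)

β

ρ : (e→e) — ξ needs e; ρ needs e; neither fits.
β — combines: β : ((e→t)→e) takes ξ : (e→t) as argument, giving e.
μ : t — ξ needs e; μ needs nothing (atomic); neither fits.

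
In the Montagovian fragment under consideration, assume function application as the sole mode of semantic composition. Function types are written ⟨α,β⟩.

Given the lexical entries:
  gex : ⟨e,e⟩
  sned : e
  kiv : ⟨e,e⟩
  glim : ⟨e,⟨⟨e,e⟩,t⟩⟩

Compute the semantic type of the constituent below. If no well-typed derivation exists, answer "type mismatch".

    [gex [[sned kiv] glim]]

[sned kiv]: kiv is ⟨e,e⟩, sned is e; result e.
[[sned kiv] glim]: glim is ⟨e,⟨⟨e,e⟩,t⟩⟩, [sned kiv] is e; result ⟨⟨e,e⟩,t⟩.
[gex [[sned kiv] glim]]: [[sned kiv] glim] is ⟨⟨e,e⟩,t⟩, gex is ⟨e,e⟩; result t.

t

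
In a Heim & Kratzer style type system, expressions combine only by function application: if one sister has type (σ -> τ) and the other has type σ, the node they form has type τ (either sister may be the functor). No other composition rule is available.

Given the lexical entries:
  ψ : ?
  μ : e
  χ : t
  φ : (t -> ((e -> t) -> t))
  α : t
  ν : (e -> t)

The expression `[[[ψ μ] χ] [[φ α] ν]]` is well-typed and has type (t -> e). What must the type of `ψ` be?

(e -> (t -> (t -> (t -> e))))

At [[[ψ μ] χ] [[φ α] ν]] (required: (t -> e)): [[φ α] ν] is t, which is not a function with range (t -> e); hence [[ψ μ] χ] is the functor — type (t -> (t -> e)).
At [[ψ μ] χ] (required: (t -> (t -> e))): χ is t, which is not a function with range (t -> (t -> e)); hence [ψ μ] is the functor — type (t -> (t -> (t -> e))).
At [ψ μ] (required: (t -> (t -> (t -> e)))): μ is e, which is not a function with range (t -> (t -> (t -> e))); hence ψ is the functor — type (e -> (t -> (t -> (t -> e)))).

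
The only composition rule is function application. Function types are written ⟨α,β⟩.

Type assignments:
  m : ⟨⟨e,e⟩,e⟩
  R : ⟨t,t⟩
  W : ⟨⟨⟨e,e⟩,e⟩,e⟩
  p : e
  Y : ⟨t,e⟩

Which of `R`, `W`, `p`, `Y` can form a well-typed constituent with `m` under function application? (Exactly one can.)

W

R : ⟨t,t⟩ — no; m wants ⟨e,e⟩, and R wants t.
W — combines: W : ⟨⟨⟨e,e⟩,e⟩,e⟩ takes m : ⟨⟨e,e⟩,e⟩ as argument, giving e.
p : e — no; m wants ⟨e,e⟩, and p wants nothing (atomic).
Y : ⟨t,e⟩ — no; m wants ⟨e,e⟩, and Y wants t.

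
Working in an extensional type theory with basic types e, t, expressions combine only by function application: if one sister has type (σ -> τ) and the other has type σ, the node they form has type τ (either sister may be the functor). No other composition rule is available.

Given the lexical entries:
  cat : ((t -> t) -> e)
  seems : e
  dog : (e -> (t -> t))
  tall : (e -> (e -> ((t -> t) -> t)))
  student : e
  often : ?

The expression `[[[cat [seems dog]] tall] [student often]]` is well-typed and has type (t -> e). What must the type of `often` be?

At [[[cat [seems dog]] tall] [student often]] (required: (t -> e)): [[cat [seems dog]] tall] is (e -> ((t -> t) -> t)), which is not a function with range (t -> e); hence [student often] is the functor — type ((e -> ((t -> t) -> t)) -> (t -> e)).
At [student often] (required: ((e -> ((t -> t) -> t)) -> (t -> e))): student is e, which is not a function with range ((e -> ((t -> t) -> t)) -> (t -> e)); hence often is the functor — type (e -> ((e -> ((t -> t) -> t)) -> (t -> e))).

(e -> ((e -> ((t -> t) -> t)) -> (t -> e)))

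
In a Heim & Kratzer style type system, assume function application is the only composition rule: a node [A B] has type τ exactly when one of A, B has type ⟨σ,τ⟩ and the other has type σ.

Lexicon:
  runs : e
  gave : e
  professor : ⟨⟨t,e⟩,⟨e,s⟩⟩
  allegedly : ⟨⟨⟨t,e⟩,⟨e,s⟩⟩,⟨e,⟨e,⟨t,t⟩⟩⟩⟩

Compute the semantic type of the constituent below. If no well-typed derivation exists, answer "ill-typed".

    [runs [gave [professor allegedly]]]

[professor allegedly]: functor allegedly : ⟨⟨⟨t,e⟩,⟨e,s⟩⟩,⟨e,⟨e,⟨t,t⟩⟩⟩⟩, argument professor : ⟨⟨t,e⟩,⟨e,s⟩⟩; result ⟨e,⟨e,⟨t,t⟩⟩⟩.
[gave [professor allegedly]]: functor [professor allegedly] : ⟨e,⟨e,⟨t,t⟩⟩⟩, argument gave : e; result ⟨e,⟨t,t⟩⟩.
[runs [gave [professor allegedly]]]: functor [gave [professor allegedly]] : ⟨e,⟨t,t⟩⟩, argument runs : e; result ⟨t,t⟩.

⟨t,t⟩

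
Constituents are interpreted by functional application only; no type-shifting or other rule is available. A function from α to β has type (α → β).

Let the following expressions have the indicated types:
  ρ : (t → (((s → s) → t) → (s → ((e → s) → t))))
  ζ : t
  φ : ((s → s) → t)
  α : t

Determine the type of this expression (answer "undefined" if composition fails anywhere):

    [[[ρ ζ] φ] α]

[ρ ζ] — ρ of type (t → (((s → s) → t) → (s → ((e → s) → t)))) combines with ζ of type t: type (((s → s) → t) → (s → ((e → s) → t))).
[[ρ ζ] φ] — [ρ ζ] of type (((s → s) → t) → (s → ((e → s) → t))) combines with φ of type ((s → s) → t): type (s → ((e → s) → t)).
At [[[ρ ζ] φ] α]: neither (s → ((e → s) → t)) nor t can take the other as argument; the node is ill-typed.

undefined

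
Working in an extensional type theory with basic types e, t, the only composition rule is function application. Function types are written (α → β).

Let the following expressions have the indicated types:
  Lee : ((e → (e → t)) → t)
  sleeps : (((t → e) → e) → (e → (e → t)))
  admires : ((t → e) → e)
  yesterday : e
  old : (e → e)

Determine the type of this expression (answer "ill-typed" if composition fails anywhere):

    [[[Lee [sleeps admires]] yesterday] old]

ill-typed

[sleeps admires]: sleeps is (((t → e) → e) → (e → (e → t))), admires is ((t → e) → e); result (e → (e → t)).
[Lee [sleeps admires]]: Lee is ((e → (e → t)) → t), [sleeps admires] is (e → (e → t)); result t.
At [[Lee [sleeps admires]] yesterday]: neither t nor e can take the other as argument; the node is ill-typed.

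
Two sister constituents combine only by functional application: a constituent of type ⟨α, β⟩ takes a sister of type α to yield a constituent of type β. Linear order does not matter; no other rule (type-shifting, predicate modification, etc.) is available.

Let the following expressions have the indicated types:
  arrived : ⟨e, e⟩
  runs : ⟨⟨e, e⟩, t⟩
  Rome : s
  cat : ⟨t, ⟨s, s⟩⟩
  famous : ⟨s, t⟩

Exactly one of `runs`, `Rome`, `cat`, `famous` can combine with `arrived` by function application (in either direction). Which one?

runs

runs — combines: runs : ⟨⟨e, e⟩, t⟩ takes arrived : ⟨e, e⟩ as argument, giving t.
Rome : s — neither side's domain matches the other.
cat : ⟨t, ⟨s, s⟩⟩ — neither side's domain matches the other.
famous : ⟨s, t⟩ — neither side's domain matches the other.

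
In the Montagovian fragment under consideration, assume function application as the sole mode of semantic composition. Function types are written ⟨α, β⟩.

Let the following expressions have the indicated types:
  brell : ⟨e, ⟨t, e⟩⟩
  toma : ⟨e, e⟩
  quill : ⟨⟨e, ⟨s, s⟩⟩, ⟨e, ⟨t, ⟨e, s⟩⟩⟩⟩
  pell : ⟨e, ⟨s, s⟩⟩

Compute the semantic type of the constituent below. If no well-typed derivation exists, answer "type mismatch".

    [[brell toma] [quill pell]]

type mismatch

At [brell toma]: neither ⟨e, ⟨t, e⟩⟩ nor ⟨e, e⟩ can take the other as argument; the node is ill-typed.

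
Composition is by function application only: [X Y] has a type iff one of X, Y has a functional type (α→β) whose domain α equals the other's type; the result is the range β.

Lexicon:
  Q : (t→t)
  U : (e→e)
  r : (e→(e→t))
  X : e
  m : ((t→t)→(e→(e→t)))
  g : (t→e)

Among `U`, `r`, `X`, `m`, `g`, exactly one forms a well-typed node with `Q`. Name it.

m

U : (e→e) — neither side's domain matches the other.
r : (e→(e→t)) — neither side's domain matches the other.
X : e — neither side's domain matches the other.
m — combines: m : ((t→t)→(e→(e→t))) takes Q : (t→t) as argument, giving (e→(e→t)).
g : (t→e) — neither side's domain matches the other.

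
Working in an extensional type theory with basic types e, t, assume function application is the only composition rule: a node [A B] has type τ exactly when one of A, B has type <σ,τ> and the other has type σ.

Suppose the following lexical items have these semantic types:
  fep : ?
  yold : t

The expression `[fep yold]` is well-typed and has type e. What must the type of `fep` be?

<t,e>

[fep yold] is required to be e. yold : t cannot yield e as functor, so fep : <t,e>.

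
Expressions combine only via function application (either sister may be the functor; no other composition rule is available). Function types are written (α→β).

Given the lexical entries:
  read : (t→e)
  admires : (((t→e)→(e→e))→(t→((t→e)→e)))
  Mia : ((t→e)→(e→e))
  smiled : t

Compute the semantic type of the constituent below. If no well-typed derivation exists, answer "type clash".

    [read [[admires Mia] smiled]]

e

At [admires Mia], admires : (((t→e)→(e→e))→(t→((t→e)→e))) takes Mia : ((t→e)→(e→e)), giving (t→((t→e)→e)).
At [[admires Mia] smiled], [admires Mia] : (t→((t→e)→e)) takes smiled : t, giving ((t→e)→e).
At [read [[admires Mia] smiled]], [[admires Mia] smiled] : ((t→e)→e) takes read : (t→e), giving e.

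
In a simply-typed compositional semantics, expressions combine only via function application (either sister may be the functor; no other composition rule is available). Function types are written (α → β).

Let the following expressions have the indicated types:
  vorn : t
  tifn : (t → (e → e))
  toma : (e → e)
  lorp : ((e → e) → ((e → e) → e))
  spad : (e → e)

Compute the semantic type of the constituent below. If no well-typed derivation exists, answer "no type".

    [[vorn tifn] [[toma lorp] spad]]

e

[vorn tifn]: functor tifn : (t → (e → e)), argument vorn : t; result (e → e).
[toma lorp]: functor lorp : ((e → e) → ((e → e) → e)), argument toma : (e → e); result ((e → e) → e).
[[toma lorp] spad]: functor [toma lorp] : ((e → e) → e), argument spad : (e → e); result e.
[[vorn tifn] [[toma lorp] spad]]: functor [vorn tifn] : (e → e), argument [[toma lorp] spad] : e; result e.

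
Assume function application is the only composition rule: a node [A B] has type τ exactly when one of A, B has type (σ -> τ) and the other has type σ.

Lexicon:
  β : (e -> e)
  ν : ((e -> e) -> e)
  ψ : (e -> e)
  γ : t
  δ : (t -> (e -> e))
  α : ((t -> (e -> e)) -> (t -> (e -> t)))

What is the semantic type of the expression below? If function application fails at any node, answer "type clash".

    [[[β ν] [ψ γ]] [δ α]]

[β ν]: ((e -> e) -> e) applied to (e -> e) yields e.
[ψ γ]: (e -> e) with t — neither is a function whose domain matches the other; composition fails here.

type clash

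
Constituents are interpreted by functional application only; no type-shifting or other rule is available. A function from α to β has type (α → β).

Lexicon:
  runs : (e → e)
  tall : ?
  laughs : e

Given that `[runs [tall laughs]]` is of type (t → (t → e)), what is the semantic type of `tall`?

(e → ((e → e) → (t → (t → e))))

At [runs [tall laughs]] (required: (t → (t → e))): runs is (e → e), which is not a function with range (t → (t → e)); hence [tall laughs] is the functor — type ((e → e) → (t → (t → e))).
At [tall laughs] (required: ((e → e) → (t → (t → e)))): laughs is e, which is not a function with range ((e → e) → (t → (t → e))); hence tall is the functor — type (e → ((e → e) → (t → (t → e)))).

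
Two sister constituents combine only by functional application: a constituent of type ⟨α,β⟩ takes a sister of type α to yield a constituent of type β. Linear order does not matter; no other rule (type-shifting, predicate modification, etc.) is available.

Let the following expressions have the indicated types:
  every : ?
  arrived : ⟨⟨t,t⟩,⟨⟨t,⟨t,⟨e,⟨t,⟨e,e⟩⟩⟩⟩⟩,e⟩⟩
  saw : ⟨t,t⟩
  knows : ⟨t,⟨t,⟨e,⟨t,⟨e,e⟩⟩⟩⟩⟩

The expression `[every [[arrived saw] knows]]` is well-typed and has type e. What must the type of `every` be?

⟨e,e⟩

[every [[arrived saw] knows]] must have type e. The sister [[arrived saw] knows] has type e; that is not a function onto e, so every must be the functor, of type ⟨e,e⟩.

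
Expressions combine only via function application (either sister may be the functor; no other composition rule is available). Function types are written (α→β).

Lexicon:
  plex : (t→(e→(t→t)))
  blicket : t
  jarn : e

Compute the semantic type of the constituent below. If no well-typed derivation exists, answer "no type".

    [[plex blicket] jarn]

[plex blicket]: functor plex : (t→(e→(t→t))), argument blicket : t; result (e→(t→t)).
[[plex blicket] jarn]: functor [plex blicket] : (e→(t→t)), argument jarn : e; result (t→t).

(t→t)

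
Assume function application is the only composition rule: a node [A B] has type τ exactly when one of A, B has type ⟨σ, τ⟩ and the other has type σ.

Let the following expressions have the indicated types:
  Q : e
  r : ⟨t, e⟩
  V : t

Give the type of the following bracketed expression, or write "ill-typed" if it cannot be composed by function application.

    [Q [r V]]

ill-typed

[r V]: functor r : ⟨t, e⟩, argument V : t; result e.
[Q [r V]]: e and e cannot combine by function application — type clash.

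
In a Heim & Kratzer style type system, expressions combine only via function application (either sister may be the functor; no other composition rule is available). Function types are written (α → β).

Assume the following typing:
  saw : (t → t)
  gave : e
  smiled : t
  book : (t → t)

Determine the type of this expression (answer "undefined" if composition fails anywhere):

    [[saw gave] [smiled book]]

At [saw gave]: neither (t → t) nor e can take the other as argument; the node is ill-typed.

undefined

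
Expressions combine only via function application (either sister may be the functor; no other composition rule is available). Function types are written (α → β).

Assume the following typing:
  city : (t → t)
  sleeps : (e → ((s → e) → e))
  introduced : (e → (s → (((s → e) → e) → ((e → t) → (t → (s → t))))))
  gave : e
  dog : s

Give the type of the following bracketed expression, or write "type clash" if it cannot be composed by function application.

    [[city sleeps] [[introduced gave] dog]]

type clash

[city sleeps]: (t → t) with (e → ((s → e) → e)) — neither is a function whose domain matches the other; composition fails here.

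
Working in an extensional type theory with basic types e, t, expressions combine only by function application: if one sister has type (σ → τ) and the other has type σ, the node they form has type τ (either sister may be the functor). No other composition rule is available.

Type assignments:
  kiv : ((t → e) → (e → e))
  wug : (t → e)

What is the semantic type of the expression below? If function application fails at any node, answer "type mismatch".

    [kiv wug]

[kiv wug] — kiv of type ((t → e) → (e → e)) combines with wug of type (t → e): type (e → e).

(e → e)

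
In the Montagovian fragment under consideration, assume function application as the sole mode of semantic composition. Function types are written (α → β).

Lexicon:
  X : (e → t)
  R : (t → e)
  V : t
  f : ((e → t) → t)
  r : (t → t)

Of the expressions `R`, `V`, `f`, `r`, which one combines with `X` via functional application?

f

R : (t → e) — does not combine with X.
V : t — does not combine with X.
f — combines: f : ((e → t) → t) takes X : (e → t) as argument, giving t.
r : (t → t) — does not combine with X.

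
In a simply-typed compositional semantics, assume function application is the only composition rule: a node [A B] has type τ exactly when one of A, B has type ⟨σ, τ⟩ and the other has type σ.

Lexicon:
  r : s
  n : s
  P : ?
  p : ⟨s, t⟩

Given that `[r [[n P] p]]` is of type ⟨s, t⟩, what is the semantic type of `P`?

[r [[n P] p]] must have type ⟨s, t⟩. The sister r has type s; that is not a function onto ⟨s, t⟩, so [[n P] p] must be the functor, of type ⟨s, ⟨s, t⟩⟩.
[[n P] p] must have type ⟨s, ⟨s, t⟩⟩. The sister p has type ⟨s, t⟩; that is not a function onto ⟨s, ⟨s, t⟩⟩, so [n P] must be the functor, of type ⟨⟨s, t⟩, ⟨s, ⟨s, t⟩⟩⟩.
[n P] must have type ⟨⟨s, t⟩, ⟨s, ⟨s, t⟩⟩⟩. The sister n has type s; that is not a function onto ⟨⟨s, t⟩, ⟨s, ⟨s, t⟩⟩⟩, so P must be the functor, of type ⟨s, ⟨⟨s, t⟩, ⟨s, ⟨s, t⟩⟩⟩⟩.

⟨s, ⟨⟨s, t⟩, ⟨s, ⟨s, t⟩⟩⟩⟩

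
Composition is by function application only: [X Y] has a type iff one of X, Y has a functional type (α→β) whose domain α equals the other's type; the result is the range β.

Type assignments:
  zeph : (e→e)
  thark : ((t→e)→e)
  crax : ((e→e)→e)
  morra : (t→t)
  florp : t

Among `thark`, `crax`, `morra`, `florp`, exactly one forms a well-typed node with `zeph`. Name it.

thark : ((t→e)→e) — neither side's domain matches the other.
crax — combines: crax : ((e→e)→e) takes zeph : (e→e) as argument, giving e.
morra : (t→t) — neither side's domain matches the other.
florp : t — neither side's domain matches the other.

crax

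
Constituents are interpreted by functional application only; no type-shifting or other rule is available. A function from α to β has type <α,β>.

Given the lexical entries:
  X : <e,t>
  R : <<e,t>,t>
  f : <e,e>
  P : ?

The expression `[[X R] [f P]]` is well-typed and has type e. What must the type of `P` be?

[[X R] [f P]] is required to be e. [X R] : t cannot yield e as functor, so [f P] : <t,e>.
[f P] is required to be <t,e>. f : <e,e> cannot yield <t,e> as functor, so P : <<e,e>,<t,e>>.

<<e,e>,<t,e>>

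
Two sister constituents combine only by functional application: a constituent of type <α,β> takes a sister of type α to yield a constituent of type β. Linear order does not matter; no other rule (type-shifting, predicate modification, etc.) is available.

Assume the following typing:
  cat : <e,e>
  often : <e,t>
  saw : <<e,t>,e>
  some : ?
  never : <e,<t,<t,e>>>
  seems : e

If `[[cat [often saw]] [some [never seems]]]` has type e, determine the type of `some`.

<<t,<t,e>>,<e,e>>

[[cat [often saw]] [some [never seems]]] is required to be e. [cat [often saw]] : e cannot yield e as functor, so [some [never seems]] : <e,e>.
[some [never seems]] is required to be <e,e>. [never seems] : <t,<t,e>> cannot yield <e,e> as functor, so some : <<t,<t,e>>,<e,e>>.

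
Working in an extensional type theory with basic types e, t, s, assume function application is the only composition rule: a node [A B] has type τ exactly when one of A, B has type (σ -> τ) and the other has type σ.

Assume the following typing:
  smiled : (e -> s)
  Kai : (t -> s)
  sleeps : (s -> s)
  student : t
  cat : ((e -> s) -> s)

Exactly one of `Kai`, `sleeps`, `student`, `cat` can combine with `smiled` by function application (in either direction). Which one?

Kai : (t -> s) — smiled needs e; Kai needs t; neither fits.
sleeps : (s -> s) — smiled needs e; sleeps needs s; neither fits.
student : t — smiled needs e; student needs nothing (atomic); neither fits.
cat — combines: cat : ((e -> s) -> s) takes smiled : (e -> s) as argument, giving s.

cat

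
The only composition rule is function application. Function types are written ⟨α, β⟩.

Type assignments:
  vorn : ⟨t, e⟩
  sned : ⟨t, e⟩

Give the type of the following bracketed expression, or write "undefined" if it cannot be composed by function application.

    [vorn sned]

undefined

[vorn sned]: ⟨t, e⟩ and ⟨t, e⟩ cannot combine by function application — type clash.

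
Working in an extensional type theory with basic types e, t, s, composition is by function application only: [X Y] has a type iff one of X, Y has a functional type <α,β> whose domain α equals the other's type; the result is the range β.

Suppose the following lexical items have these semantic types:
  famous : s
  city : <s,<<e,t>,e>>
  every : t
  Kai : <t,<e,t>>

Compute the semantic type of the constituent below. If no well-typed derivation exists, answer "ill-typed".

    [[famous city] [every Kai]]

e

[famous city]: city is <s,<<e,t>,e>>, famous is s; result <<e,t>,e>.
[every Kai]: Kai is <t,<e,t>>, every is t; result <e,t>.
[[famous city] [every Kai]]: [famous city] is <<e,t>,e>, [every Kai] is <e,t>; result e.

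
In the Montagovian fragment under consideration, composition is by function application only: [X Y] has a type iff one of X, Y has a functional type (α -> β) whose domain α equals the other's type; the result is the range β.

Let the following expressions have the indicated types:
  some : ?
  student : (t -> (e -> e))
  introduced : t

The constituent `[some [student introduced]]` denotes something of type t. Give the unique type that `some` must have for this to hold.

((e -> e) -> t)

For [some [student introduced]] to have type t with [student introduced] of type (e -> e), some must be the function: some : ((e -> e) -> t).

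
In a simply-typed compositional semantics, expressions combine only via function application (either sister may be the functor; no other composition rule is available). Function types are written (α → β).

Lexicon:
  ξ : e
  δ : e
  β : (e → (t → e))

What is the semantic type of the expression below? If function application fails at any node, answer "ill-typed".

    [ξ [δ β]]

ill-typed

At [δ β], β : (e → (t → e)) takes δ : e, giving (t → e).
[ξ [δ β]]: e with (t → e) — neither is a function whose domain matches the other; composition fails here.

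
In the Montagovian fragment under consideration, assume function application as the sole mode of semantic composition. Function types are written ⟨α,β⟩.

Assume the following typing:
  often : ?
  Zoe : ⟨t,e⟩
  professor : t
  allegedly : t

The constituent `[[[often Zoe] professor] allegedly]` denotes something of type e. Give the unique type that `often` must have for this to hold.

⟨⟨t,e⟩,⟨t,⟨t,e⟩⟩⟩

[[[often Zoe] professor] allegedly] must have type e. The sister allegedly has type t; that is not a function onto e, so [[often Zoe] professor] must be the functor, of type ⟨t,e⟩.
[[often Zoe] professor] must have type ⟨t,e⟩. The sister professor has type t; that is not a function onto ⟨t,e⟩, so [often Zoe] must be the functor, of type ⟨t,⟨t,e⟩⟩.
[often Zoe] must have type ⟨t,⟨t,e⟩⟩. The sister Zoe has type ⟨t,e⟩; that is not a function onto ⟨t,⟨t,e⟩⟩, so often must be the functor, of type ⟨⟨t,e⟩,⟨t,⟨t,e⟩⟩⟩.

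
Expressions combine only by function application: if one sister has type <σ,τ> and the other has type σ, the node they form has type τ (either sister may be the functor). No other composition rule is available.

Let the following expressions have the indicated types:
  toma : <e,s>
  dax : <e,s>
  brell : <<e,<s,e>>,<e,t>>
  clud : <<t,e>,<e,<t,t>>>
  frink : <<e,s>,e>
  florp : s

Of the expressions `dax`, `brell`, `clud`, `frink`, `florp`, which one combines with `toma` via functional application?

frink

dax : <e,s> — no; toma wants e, and dax wants e.
brell : <<e,<s,e>>,<e,t>> — no; toma wants e, and brell wants <e,<s,e>>.
clud : <<t,e>,<e,<t,t>>> — no; toma wants e, and clud wants <t,e>.
frink — combines: frink : <<e,s>,e> takes toma : <e,s> as argument, giving e.
florp : s — no; toma wants e, and florp wants nothing (atomic).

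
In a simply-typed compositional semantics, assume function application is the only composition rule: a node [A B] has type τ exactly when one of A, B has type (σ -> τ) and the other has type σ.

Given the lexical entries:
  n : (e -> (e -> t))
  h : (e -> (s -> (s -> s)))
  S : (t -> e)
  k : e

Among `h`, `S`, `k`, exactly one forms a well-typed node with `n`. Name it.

k

h : (e -> (s -> (s -> s))) — no; n wants e, and h wants e.
S : (t -> e) — no; n wants e, and S wants t.
k — combines: n : (e -> (e -> t)) takes k : e as argument, giving (e -> t).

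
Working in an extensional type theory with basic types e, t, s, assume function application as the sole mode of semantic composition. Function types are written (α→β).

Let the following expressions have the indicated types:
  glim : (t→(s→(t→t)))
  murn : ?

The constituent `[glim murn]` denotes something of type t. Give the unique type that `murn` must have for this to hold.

((t→(s→(t→t)))→t)

[glim murn] is required to be t. glim : (t→(s→(t→t))) cannot yield t as functor, so murn : ((t→(s→(t→t)))→t).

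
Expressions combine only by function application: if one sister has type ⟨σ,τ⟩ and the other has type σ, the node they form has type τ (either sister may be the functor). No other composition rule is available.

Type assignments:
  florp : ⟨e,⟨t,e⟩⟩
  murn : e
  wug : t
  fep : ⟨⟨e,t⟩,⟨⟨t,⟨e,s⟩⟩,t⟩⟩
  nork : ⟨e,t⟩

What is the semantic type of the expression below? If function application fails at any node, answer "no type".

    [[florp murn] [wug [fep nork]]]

no type

[florp murn]: ⟨e,⟨t,e⟩⟩ applied to e yields ⟨t,e⟩.
[fep nork]: ⟨⟨e,t⟩,⟨⟨t,⟨e,s⟩⟩,t⟩⟩ applied to ⟨e,t⟩ yields ⟨⟨t,⟨e,s⟩⟩,t⟩.
[wug [fep nork]]: t with ⟨⟨t,⟨e,s⟩⟩,t⟩ — neither is a function whose domain matches the other; composition fails here.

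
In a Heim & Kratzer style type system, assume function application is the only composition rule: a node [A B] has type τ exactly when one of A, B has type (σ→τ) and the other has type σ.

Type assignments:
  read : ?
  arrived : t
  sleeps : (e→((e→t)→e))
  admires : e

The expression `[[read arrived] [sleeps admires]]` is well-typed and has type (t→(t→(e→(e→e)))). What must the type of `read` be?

(t→(((e→t)→e)→(t→(t→(e→(e→e))))))

[[read arrived] [sleeps admires]] must have type (t→(t→(e→(e→e)))). The sister [sleeps admires] has type ((e→t)→e); that is not a function onto (t→(t→(e→(e→e)))), so [read arrived] must be the functor, of type (((e→t)→e)→(t→(t→(e→(e→e))))).
[read arrived] must have type (((e→t)→e)→(t→(t→(e→(e→e))))). The sister arrived has type t; that is not a function onto (((e→t)→e)→(t→(t→(e→(e→e))))), so read must be the functor, of type (t→(((e→t)→e)→(t→(t→(e→(e→e)))))).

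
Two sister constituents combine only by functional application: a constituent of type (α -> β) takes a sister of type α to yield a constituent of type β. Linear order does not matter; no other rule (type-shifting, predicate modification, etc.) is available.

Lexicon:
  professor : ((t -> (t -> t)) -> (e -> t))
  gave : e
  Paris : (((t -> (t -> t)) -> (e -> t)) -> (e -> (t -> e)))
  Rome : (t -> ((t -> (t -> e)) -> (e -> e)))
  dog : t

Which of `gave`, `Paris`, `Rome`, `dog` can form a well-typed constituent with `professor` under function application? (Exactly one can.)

gave : e — does not combine with professor.
Paris — combines: Paris : (((t -> (t -> t)) -> (e -> t)) -> (e -> (t -> e))) takes professor : ((t -> (t -> t)) -> (e -> t)) as argument, giving (e -> (t -> e)).
Rome : (t -> ((t -> (t -> e)) -> (e -> e))) — does not combine with professor.
dog : t — does not combine with professor.

Paris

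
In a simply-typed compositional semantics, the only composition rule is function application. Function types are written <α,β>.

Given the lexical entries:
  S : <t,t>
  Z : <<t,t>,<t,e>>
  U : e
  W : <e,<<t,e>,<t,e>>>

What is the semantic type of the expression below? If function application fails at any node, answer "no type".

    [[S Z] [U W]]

[S Z]: Z is <<t,t>,<t,e>>, S is <t,t>; result <t,e>.
[U W]: W is <e,<<t,e>,<t,e>>>, U is e; result <<t,e>,<t,e>>.
[[S Z] [U W]]: [U W] is <<t,e>,<t,e>>, [S Z] is <t,e>; result <t,e>.

<t,e>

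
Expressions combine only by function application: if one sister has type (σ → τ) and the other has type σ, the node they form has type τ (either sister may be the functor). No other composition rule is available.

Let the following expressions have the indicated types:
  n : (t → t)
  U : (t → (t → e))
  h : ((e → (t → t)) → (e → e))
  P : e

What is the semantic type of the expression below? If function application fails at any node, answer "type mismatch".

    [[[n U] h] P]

type mismatch

[n U]: (t → t) and (t → (t → e)) cannot combine by function application — type clash.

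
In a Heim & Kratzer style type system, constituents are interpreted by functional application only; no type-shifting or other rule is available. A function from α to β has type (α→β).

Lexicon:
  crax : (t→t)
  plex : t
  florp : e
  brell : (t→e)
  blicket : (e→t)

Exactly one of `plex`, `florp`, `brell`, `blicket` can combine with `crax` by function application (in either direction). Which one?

plex

plex — combines: crax : (t→t) takes plex : t as argument, giving t.
florp : e — neither side's domain matches the other.
brell : (t→e) — neither side's domain matches the other.
blicket : (e→t) — neither side's domain matches the other.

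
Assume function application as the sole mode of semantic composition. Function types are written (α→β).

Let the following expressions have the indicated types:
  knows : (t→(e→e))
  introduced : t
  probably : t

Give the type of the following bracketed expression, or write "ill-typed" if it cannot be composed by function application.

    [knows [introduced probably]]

At [introduced probably]: neither t nor t can take the other as argument; the node is ill-typed.

ill-typed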